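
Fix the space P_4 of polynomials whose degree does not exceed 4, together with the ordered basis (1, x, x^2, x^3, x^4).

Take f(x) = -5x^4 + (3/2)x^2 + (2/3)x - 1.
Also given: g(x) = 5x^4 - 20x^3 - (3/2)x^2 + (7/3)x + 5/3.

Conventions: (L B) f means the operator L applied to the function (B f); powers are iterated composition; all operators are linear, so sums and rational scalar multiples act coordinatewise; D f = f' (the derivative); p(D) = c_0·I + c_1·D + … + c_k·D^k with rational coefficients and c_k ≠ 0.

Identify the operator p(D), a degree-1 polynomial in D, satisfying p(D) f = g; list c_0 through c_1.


D^0 f = -5x^4 + (3/2)x^2 + (2/3)x - 1
D^1 f = -20x^3 + 3x + 2/3
matching coefficients of g against c_0 f + c_1 Df + … from the top degree down determines the c_i
solution: c_0 = -1, c_1 = 1

c_0 = -1, c_1 = 1


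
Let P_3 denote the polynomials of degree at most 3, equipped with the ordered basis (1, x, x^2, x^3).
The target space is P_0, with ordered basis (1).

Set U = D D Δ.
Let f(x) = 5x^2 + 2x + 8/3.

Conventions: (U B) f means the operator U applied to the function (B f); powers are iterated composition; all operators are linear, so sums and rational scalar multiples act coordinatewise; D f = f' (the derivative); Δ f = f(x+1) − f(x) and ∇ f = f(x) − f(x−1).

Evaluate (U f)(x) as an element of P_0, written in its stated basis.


Δ f = 10x + 7
D Δ f = 10
D D Δ f = 0

g(x) = 0


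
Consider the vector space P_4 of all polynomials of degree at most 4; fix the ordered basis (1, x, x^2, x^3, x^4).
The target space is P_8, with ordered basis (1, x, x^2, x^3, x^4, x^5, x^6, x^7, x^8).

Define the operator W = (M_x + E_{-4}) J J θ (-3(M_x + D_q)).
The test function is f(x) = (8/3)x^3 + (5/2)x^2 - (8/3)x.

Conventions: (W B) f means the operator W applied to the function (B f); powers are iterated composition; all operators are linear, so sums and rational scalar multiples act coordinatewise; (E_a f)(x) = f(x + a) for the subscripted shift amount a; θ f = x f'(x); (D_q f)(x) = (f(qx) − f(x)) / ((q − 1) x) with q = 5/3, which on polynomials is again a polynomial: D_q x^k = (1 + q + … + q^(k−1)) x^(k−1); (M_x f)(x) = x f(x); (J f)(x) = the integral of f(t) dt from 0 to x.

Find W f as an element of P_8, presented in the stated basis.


M_x f = (8/3)x^4 + (5/2)x^3 - (8/3)x^2
D_q f = (392/27)x^2 + (20/3)x - 8/3
(M_x + D_q) f = (8/3)x^4 + (5/2)x^3 + (320/27)x^2 + (20/3)x - 8/3
(-3(M_x + D_q)) f = -8x^4 - (15/2)x^3 - (320/9)x^2 - 20x + 8
θ (-3(M_x + D_q)) f = -32x^4 - (45/2)x^3 - (640/9)x^2 - 20x
J θ (-3(M_x + D_q)) f = -(32/5)x^5 - (45/8)x^4 - (640/27)x^3 - 10x^2
J J θ (-3(M_x + D_q)) f = -(16/15)x^6 - (9/8)x^5 - (160/27)x^4 - (10/3)x^3
M_x (J J) θ (-3(M_x + D_q)) f = -(16/15)x^7 - (9/8)x^6 - (160/27)x^5 - (10/3)x^4
E_{-4} (J J) θ (-3(M_x + D_q)) f = -(16/15)x^6 + (979/40)x^5 - (12929/54)x^4 + (34474/27)x^3 - (35144/9)x^2 + (873536/135)x - 610304/135
(M_x + E_{-4}) (J J) θ (-3(M_x + D_q)) f = -(16/15)x^7 - (263/120)x^6 + (20033/1080)x^5 - (13109/54)x^4 + (34474/27)x^3 - (35144/9)x^2 + (873536/135)x - 610304/135

the image equals g(x) = -(16/15)x^7 - (263/120)x^6 + (20033/1080)x^5 - (13109/54)x^4 + (34474/27)x^3 - (35144/9)x^2 + (873536/135)x - 610304/135


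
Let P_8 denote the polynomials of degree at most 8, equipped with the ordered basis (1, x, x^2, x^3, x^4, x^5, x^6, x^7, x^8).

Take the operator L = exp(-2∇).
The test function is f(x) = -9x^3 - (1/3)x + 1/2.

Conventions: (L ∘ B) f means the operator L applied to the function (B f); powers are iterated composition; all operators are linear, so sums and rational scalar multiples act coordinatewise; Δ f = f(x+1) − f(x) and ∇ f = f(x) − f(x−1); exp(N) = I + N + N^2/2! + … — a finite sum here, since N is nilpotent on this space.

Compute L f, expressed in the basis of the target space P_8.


the result is g(x) = -9x^3 + 54x^2 - (487/3)x + 1195/6

order-1 term: 54x^2 - 54x + 56/3
order-2 term: -108x + 108
order-3 term: 72
the series for exp(-2∇) f terminates at order 3
exp(-2∇) f = -9x^3 + 54x^2 - (487/3)x + 1195/6


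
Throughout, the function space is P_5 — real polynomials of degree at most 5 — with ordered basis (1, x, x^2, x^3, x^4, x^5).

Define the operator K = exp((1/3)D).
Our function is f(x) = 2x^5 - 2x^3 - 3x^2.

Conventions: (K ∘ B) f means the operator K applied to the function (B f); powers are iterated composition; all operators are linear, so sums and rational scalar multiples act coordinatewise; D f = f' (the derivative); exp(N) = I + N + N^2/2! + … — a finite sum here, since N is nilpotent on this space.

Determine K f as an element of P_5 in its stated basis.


the result is g(x) = 2x^5 + (10/3)x^4 + (2/9)x^3 - (115/27)x^2 - (206/81)x - 97/243

order-1 term: (10/3)x^4 - 2x^2 - 2x
order-2 term: (20/9)x^3 - (2/3)x - 1/3
order-3 term: (20/27)x^2 - 2/27
order-4 term: (10/81)x
order-5 term: 2/243
the series for exp((1/3)D) f terminates at order 5
exp((1/3)D) f = 2x^5 + (10/3)x^4 + (2/9)x^3 - (115/27)x^2 - (206/81)x - 97/243


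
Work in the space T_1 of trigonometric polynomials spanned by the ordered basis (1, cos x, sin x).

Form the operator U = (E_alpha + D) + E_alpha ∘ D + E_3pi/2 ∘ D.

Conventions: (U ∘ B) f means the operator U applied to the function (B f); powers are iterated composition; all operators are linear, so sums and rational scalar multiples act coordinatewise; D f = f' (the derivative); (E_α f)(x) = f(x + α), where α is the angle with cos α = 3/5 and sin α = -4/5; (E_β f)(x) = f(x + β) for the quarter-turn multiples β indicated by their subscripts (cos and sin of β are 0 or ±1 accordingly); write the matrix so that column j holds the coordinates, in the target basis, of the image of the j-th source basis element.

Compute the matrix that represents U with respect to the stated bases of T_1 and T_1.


image of 1: 1
image of cos x: (12/5)cos x - (4/5)sin x
image of sin x: (4/5)cos x + (12/5)sin x
each image's coordinates form column j of the matrix

the matrix is [[1, 0, 0]; [0, 12/5, 4/5]; [0, -4/5, 12/5]] (rows listed top to bottom)


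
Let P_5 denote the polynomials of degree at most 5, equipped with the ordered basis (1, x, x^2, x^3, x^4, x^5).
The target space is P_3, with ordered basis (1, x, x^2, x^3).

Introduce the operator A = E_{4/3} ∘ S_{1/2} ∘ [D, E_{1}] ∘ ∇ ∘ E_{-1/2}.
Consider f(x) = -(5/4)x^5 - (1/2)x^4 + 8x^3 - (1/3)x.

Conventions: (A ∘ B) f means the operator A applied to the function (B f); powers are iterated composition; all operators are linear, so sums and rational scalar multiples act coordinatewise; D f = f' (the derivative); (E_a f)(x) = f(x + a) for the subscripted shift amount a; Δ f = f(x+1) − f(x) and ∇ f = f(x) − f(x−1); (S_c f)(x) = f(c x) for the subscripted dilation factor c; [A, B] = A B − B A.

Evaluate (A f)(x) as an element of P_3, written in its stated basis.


E_{-1/2} f = -(5/4)x^5 + (21/8)x^4 + (47/8)x^3 - (179/16)x^2 + (1061/192)x - 317/384
∇ E_{-1/2} f = -(25/4)x^4 + 23x^3 - (85/8)x^2 - (93/4)x + 3593/192
E_{1} (∇ ∘ E_{-1/2}) f = -(25/4)x^4 - 2x^3 + (167/8)x^2 - (1/2)x + 305/192
D E_{1} (∇ ∘ E_{-1/2}) f = -25x^3 - 6x^2 + (167/4)x - 1/2
D (∇ ∘ E_{-1/2}) f = -25x^3 + 69x^2 - (85/4)x - 93/4
E_{1} D (∇ ∘ E_{-1/2}) f = -25x^3 - 6x^2 + (167/4)x - 1/2
[D, E_{1}] (∇ ∘ E_{-1/2}) f = 0
S_{1/2} [D, E_{1}] (∇ ∘ E_{-1/2}) f = 0
E_{4/3} S_{1/2} [D, E_{1}] (∇ ∘ E_{-1/2}) f = 0

the image equals g(x) = 0


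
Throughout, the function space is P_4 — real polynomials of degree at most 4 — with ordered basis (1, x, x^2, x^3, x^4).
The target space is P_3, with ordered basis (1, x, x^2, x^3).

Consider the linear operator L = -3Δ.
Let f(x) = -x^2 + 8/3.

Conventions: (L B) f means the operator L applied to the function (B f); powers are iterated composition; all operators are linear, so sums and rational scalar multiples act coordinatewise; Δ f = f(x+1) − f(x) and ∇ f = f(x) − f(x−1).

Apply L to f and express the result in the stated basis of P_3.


Δ f = -2x - 1
(-3Δ) f = 6x + 3

g(x) = 6x + 3


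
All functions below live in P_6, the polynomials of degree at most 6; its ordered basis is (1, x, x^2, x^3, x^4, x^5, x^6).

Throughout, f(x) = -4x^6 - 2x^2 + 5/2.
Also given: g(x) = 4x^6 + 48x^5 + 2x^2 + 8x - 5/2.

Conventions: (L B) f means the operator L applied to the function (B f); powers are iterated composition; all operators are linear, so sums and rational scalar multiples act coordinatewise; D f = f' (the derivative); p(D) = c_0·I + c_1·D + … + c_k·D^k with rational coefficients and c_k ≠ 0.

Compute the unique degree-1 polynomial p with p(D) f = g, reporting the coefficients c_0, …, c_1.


D^0 f = -4x^6 - 2x^2 + 5/2
D^1 f = -24x^5 - 4x
matching coefficients of g against c_0 f + c_1 Df + … from the top degree down determines the c_i
solution: c_0 = -1, c_1 = -2

c_0 = -1, c_1 = -2


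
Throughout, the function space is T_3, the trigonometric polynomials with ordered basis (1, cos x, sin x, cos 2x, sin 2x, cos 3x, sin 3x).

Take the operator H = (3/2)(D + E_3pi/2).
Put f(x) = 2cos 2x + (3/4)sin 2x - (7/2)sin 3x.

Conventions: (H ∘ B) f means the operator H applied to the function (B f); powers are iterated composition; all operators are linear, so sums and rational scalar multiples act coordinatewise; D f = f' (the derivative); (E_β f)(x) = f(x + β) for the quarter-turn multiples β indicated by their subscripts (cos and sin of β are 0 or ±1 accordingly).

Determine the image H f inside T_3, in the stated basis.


the image equals g(x) = -(3/4)cos 2x - (57/8)sin 2x - 21cos 3x

D f = (3/2)cos 2x - 4sin 2x - (21/2)cos 3x
E_3pi/2 f = -2cos 2x - (3/4)sin 2x - (7/2)cos 3x
(D + E_3pi/2) f = -(1/2)cos 2x - (19/4)sin 2x - 14cos 3x
((3/2)(D + E_3pi/2)) f = -(3/4)cos 2x - (57/8)sin 2x - 21cos 3x


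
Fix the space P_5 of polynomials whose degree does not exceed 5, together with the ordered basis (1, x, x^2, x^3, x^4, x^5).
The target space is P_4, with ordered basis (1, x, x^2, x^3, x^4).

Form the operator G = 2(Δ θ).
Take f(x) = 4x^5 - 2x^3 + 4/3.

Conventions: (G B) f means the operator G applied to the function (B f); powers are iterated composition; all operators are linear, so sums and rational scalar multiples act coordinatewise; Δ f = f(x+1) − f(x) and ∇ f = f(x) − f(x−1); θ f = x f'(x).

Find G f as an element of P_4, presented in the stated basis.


θ f = 20x^5 - 6x^3
Δ θ f = 100x^4 + 200x^3 + 182x^2 + 82x + 14
(2(Δ θ)) f = 200x^4 + 400x^3 + 364x^2 + 164x + 28

the result is g(x) = 200x^4 + 400x^3 + 364x^2 + 164x + 28


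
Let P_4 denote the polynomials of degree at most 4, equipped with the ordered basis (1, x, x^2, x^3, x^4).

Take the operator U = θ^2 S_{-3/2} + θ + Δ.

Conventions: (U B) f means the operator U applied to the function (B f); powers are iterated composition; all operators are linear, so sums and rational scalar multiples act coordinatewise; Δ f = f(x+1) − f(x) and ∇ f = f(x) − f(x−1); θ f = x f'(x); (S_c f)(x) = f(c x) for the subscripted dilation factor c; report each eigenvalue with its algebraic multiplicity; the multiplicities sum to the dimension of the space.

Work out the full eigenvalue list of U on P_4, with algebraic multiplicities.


image of 1: 0
image of x: -(1/2)x + 1
image of x^2: 11x^2 + 2x + 1
image of x^3: -(219/8)x^3 + 3x^2 + 3x + 1
image of x^4: 85x^4 + 4x^3 + 6x^2 + 4x + 1
the matrix is upper triangular; its diagonal is (0, -1/2, 11, -219/8, 85)
for a triangular matrix the eigenvalues are the diagonal entries, with algebraic multiplicity their repetition count

λ = -219/8 (multiplicity 1), λ = -1/2 (multiplicity 1), λ = 0 (multiplicity 1), λ = 11 (multiplicity 1), λ = 85 (multiplicity 1)


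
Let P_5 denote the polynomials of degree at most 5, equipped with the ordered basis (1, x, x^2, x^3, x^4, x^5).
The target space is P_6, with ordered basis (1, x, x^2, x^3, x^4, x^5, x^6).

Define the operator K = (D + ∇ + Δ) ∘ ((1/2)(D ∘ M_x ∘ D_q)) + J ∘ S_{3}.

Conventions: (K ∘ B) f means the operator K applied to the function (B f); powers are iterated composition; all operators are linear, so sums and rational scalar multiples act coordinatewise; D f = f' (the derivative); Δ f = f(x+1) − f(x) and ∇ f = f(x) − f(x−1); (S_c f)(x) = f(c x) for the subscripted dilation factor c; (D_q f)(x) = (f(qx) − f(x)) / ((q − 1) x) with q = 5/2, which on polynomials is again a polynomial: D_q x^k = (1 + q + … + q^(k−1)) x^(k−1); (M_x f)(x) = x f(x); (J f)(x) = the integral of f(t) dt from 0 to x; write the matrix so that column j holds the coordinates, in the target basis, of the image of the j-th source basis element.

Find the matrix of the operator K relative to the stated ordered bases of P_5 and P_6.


the matrix is [[0, 0, 21/2, 0, 203/2, 0]; [1, 0, 0, 351/4, 0, 5155/4]; [0, 3/2, 0, 0, 1827/4, 0]; [0, 0, 3, 0, 0, 15465/8]; [0, 0, 0, 27/4, 0, 0]; [0, 0, 0, 0, 81/5, 0]; [0, 0, 0, 0, 0, 81/2]] (rows listed top to bottom)

image of 1: x
image of x: (3/2)x^2
image of x^2: 3x^3 + 21/2
image of x^3: (27/4)x^4 + (351/4)x
image of x^4: (81/5)x^5 + (1827/4)x^2 + 203/2
image of x^5: (81/2)x^6 + (15465/8)x^3 + (5155/4)x
each image's coordinates form column j of the matrix


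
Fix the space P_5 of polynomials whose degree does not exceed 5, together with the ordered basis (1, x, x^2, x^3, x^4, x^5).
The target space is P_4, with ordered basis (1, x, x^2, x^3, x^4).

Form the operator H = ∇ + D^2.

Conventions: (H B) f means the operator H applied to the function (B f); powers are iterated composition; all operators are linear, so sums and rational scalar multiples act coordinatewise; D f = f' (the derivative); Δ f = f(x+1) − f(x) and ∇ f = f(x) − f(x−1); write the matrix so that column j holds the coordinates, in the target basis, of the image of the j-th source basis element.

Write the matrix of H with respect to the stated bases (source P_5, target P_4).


the matrix is [[0, 1, 1, 1, -1, 1]; [0, 0, 2, 3, 4, -5]; [0, 0, 0, 3, 6, 10]; [0, 0, 0, 0, 4, 10]; [0, 0, 0, 0, 0, 5]] (rows listed top to bottom)

image of 1: 0
image of x: 1
image of x^2: 2x + 1
image of x^3: 3x^2 + 3x + 1
image of x^4: 4x^3 + 6x^2 + 4x - 1
image of x^5: 5x^4 + 10x^3 + 10x^2 - 5x + 1
each image's coordinates form column j of the matrix


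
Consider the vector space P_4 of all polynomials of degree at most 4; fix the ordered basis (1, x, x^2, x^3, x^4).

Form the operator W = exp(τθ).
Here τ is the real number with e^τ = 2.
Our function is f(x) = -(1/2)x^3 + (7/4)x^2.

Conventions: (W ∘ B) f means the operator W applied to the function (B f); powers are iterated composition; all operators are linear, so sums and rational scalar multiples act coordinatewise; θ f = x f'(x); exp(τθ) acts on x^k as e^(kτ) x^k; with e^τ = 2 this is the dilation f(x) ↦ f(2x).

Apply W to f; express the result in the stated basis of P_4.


the image equals g(x) = -4x^3 + 7x^2

exp(τθ) x^k = e^(kτ) x^k; with e^τ = 2 this sends x^k to 2^k x^k
x^2 ↦ 4 x^2
x^3 ↦ 8 x^3
applying this coordinatewise to f: exp(τθ) f = -4x^3 + 7x^2


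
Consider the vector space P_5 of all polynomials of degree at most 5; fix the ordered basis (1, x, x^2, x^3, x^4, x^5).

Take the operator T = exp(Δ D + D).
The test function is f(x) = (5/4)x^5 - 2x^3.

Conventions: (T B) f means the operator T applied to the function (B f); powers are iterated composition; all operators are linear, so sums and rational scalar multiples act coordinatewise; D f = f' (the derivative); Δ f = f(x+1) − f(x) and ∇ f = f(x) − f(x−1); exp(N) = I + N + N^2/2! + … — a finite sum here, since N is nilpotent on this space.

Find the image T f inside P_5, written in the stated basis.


g(x) = (5/4)x^5 + (25/4)x^4 + (71/2)x^3 + 119x^2 + (953/4)x + 225

order-1 term: (25/4)x^4 + 25x^3 + (63/2)x^2 + 13x + 1/4
order-2 term: (25/2)x^3 + 75x^2 + 144x + 88
order-3 term: (25/2)x^2 + 75x + 221/2
order-4 term: (25/4)x + 25
order-5 term: 5/4
the series for exp(Δ D + D) f terminates at order 5
exp(Δ D + D) f = (5/4)x^5 + (25/4)x^4 + (71/2)x^3 + 119x^2 + (953/4)x + 225


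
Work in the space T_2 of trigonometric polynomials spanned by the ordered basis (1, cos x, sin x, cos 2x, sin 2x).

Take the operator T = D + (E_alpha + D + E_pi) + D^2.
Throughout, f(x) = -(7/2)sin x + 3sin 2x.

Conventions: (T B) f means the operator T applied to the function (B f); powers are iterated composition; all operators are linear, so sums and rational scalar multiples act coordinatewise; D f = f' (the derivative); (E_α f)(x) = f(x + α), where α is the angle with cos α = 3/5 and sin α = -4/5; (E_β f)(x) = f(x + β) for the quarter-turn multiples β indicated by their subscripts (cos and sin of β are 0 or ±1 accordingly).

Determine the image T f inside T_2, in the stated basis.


D f = -(7/2)cos x + 6cos 2x
E_alpha f = (14/5)cos x - (21/10)sin x - (72/25)cos 2x - (21/25)sin 2x
D f = -(7/2)cos x + 6cos 2x
E_pi f = (7/2)sin x + 3sin 2x
(E_alpha + D + E_pi) f = -(7/10)cos x + (7/5)sin x + (78/25)cos 2x + (54/25)sin 2x
D f = -(7/2)cos x + 6cos 2x
D D f = (7/2)sin x - 12sin 2x
(D + (E_alpha + D + E_pi) + D^2) f = -(21/5)cos x + (49/10)sin x + (228/25)cos 2x - (246/25)sin 2x

the result is g(x) = -(21/5)cos x + (49/10)sin x + (228/25)cos 2x - (246/25)sin 2x


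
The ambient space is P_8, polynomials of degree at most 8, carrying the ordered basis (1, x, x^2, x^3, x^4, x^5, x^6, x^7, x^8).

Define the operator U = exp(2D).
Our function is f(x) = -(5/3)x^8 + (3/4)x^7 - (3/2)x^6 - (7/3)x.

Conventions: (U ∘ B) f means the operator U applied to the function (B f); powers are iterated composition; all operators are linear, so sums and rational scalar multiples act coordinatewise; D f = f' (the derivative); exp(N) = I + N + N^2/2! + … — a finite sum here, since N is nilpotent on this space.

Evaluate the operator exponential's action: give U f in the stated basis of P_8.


order-1 term: -(80/3)x^7 + (21/2)x^6 - 18x^5 - 14/3
order-2 term: -(560/3)x^6 + 63x^5 - 90x^4
order-3 term: -(2240/3)x^5 + 210x^4 - 240x^3
order-4 term: -(5600/3)x^4 + 420x^3 - 360x^2
order-5 term: -(8960/3)x^3 + 504x^2 - 288x
order-6 term: -(8960/3)x^2 + 336x - 96
order-7 term: -(5120/3)x + 96
order-8 term: -1280/3
the series for exp(2D) f terminates at order 8
exp(2D) f = -(5/3)x^8 - (311/12)x^7 - (533/3)x^6 - (2105/3)x^5 - (5240/3)x^4 - (8420/3)x^3 - (8528/3)x^2 - 1661x - 1294/3

the result is g(x) = -(5/3)x^8 - (311/12)x^7 - (533/3)x^6 - (2105/3)x^5 - (5240/3)x^4 - (8420/3)x^3 - (8528/3)x^2 - 1661x - 1294/3


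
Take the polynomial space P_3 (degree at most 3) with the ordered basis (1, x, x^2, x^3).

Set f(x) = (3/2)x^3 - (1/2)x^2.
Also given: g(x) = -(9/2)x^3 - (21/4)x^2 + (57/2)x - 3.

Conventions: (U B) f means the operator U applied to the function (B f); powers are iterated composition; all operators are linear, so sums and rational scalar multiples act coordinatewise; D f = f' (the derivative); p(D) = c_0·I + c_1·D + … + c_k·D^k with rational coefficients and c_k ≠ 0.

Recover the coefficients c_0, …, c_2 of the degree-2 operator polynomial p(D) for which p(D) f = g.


D^0 f = (3/2)x^3 - (1/2)x^2
D^1 f = (9/2)x^2 - x
D^2 f = 9x - 1
matching coefficients of g against c_0 f + c_1 Df + … from the top degree down determines the c_i
solution: c_0 = -3, c_1 = -3/2, c_2 = 3

c_0 = -3, c_1 = -3/2, c_2 = 3


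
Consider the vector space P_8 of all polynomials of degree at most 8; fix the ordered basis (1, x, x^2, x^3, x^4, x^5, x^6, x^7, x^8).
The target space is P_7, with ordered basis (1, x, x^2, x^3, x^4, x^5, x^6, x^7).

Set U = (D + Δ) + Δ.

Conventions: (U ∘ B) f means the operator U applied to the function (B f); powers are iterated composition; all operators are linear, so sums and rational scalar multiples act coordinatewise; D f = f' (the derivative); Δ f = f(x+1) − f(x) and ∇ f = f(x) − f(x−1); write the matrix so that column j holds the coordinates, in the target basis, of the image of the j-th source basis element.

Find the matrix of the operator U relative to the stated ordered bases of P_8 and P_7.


the matrix is [[0, 3, 2, 2, 2, 2, 2, 2, 2]; [0, 0, 6, 6, 8, 10, 12, 14, 16]; [0, 0, 0, 9, 12, 20, 30, 42, 56]; [0, 0, 0, 0, 12, 20, 40, 70, 112]; [0, 0, 0, 0, 0, 15, 30, 70, 140]; [0, 0, 0, 0, 0, 0, 18, 42, 112]; [0, 0, 0, 0, 0, 0, 0, 21, 56]; [0, 0, 0, 0, 0, 0, 0, 0, 24]] (rows listed top to bottom)

image of 1: 0
image of x: 3
image of x^2: 6x + 2
image of x^3: 9x^2 + 6x + 2
image of x^4: 12x^3 + 12x^2 + 8x + 2
image of x^5: 15x^4 + 20x^3 + 20x^2 + 10x + 2
image of x^6: 18x^5 + 30x^4 + 40x^3 + 30x^2 + 12x + 2
image of x^7: 21x^6 + 42x^5 + 70x^4 + 70x^3 + 42x^2 + 14x + 2
image of x^8: 24x^7 + 56x^6 + 112x^5 + 140x^4 + 112x^3 + 56x^2 + 16x + 2
each image's coordinates form column j of the matrix


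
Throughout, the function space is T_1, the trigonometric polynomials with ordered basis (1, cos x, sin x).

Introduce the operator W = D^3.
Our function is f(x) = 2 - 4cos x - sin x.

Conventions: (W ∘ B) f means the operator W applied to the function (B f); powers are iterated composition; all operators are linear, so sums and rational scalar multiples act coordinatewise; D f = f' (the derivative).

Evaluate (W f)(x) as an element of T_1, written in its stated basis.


D f = -cos x + 4sin x
D D f = 4cos x + sin x
D D D f = cos x - 4sin x

g(x) = cos x - 4sin x


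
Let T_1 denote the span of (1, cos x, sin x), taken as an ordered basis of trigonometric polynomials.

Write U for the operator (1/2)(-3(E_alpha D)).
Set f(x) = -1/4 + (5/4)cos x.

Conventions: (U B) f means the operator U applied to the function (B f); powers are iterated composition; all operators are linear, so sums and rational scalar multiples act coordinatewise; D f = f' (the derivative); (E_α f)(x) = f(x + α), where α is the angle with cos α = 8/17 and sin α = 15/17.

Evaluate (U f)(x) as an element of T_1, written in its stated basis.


D f = -(5/4)sin x
E_alpha D f = -(75/68)cos x - (10/17)sin x
(-3(E_alpha D)) f = (225/68)cos x + (30/17)sin x
((1/2)(-3(E_alpha D))) f = (225/136)cos x + (15/17)sin x

g(x) = (225/136)cos x + (15/17)sin x


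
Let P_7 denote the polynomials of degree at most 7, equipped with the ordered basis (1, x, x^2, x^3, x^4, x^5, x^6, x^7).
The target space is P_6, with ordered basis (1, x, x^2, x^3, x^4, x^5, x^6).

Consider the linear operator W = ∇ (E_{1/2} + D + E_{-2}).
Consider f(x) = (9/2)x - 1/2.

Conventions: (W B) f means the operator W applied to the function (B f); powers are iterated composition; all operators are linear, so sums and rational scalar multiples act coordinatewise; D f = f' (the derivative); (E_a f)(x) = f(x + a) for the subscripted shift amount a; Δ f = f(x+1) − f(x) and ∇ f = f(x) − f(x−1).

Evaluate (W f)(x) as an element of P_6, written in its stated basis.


g(x) = 9

E_{1/2} f = (9/2)x + 7/4
D f = 9/2
E_{-2} f = (9/2)x - 19/2
(E_{1/2} + D + E_{-2}) f = 9x - 13/4
∇ (E_{1/2} + D + E_{-2}) f = 9


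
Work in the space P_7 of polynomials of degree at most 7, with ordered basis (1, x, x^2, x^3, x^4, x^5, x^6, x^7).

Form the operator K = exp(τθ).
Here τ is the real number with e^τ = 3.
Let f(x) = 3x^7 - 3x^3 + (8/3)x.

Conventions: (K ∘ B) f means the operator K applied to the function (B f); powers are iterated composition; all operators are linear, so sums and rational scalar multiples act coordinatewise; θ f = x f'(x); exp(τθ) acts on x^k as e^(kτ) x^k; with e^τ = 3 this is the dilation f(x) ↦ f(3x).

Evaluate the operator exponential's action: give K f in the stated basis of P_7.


g(x) = 6561x^7 - 81x^3 + 8x

exp(τθ) x^k = e^(kτ) x^k; with e^τ = 3 this sends x^k to 3^k x^k
x ↦ 3 x
x^3 ↦ 27 x^3
x^7 ↦ 2187 x^7
applying this coordinatewise to f: exp(τθ) f = 6561x^7 - 81x^3 + 8x


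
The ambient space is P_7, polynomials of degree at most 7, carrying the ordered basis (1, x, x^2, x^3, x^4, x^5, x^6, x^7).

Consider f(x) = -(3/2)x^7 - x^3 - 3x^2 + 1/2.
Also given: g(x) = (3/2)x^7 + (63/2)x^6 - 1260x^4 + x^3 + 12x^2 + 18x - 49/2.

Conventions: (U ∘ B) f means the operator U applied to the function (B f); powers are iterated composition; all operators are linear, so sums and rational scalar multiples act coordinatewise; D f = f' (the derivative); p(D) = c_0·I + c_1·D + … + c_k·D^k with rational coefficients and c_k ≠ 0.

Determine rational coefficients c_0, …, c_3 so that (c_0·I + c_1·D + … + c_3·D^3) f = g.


c_0 = -1, c_1 = -3, c_2 = 0, c_3 = 4

D^0 f = -(3/2)x^7 - x^3 - 3x^2 + 1/2
D^1 f = -(21/2)x^6 - 3x^2 - 6x
D^2 f = -63x^5 - 6x - 6
D^3 f = -315x^4 - 6
matching coefficients of g against c_0 f + c_1 Df + … from the top degree down determines the c_i
solution: c_0 = -1, c_1 = -3, c_2 = 0, c_3 = 4


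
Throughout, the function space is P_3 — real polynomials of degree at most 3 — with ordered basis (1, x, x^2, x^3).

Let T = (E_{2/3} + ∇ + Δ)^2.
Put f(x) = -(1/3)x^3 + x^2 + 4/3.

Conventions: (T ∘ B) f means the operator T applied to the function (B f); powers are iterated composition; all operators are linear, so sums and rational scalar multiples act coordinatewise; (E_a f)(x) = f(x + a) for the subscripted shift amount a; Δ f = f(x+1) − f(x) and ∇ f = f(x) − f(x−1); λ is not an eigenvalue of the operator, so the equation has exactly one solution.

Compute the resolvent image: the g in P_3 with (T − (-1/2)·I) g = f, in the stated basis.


the result is g(x) = -(2/9)x^3 + (82/27)x^2 - (3616/243)x + 54536/2187

write g with unknown coordinates in the stated basis and equate coefficients in (T − (-1/2)·I) g = f
solving from the highest basis element down gives g = -(2/9)x^3 + (82/27)x^2 - (3616/243)x + 54536/2187
check: T g = -(2/9)x^3 - (14/27)x^2 + (1808/243)x - 24352/2187
so T g − (-1/2)·g = -(1/3)x^3 + x^2 + 4/3 = f ✓


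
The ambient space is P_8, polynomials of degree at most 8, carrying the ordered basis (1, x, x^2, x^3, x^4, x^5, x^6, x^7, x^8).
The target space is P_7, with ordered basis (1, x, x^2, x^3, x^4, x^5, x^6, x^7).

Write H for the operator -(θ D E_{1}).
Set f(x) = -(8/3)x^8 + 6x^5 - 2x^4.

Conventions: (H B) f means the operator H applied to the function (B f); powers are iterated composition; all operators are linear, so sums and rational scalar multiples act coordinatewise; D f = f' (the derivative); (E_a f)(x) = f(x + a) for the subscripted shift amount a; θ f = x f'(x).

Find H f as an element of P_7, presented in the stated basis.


the image equals g(x) = (448/3)x^7 + 896x^6 + 2240x^5 + (8600/3)x^4 + 1904x^3 + 584x^2 + (160/3)x

E_{1} f = -(8/3)x^8 - (64/3)x^7 - (224/3)x^6 - (430/3)x^5 - (476/3)x^4 - (292/3)x^3 - (80/3)x^2 + (2/3)x + 4/3
D E_{1} f = -(64/3)x^7 - (448/3)x^6 - 448x^5 - (2150/3)x^4 - (1904/3)x^3 - 292x^2 - (160/3)x + 2/3
θ (D E_{1}) f = -(448/3)x^7 - 896x^6 - 2240x^5 - (8600/3)x^4 - 1904x^3 - 584x^2 - (160/3)x
(-(θ D E_{1})) f = (448/3)x^7 + 896x^6 + 2240x^5 + (8600/3)x^4 + 1904x^3 + 584x^2 + (160/3)x


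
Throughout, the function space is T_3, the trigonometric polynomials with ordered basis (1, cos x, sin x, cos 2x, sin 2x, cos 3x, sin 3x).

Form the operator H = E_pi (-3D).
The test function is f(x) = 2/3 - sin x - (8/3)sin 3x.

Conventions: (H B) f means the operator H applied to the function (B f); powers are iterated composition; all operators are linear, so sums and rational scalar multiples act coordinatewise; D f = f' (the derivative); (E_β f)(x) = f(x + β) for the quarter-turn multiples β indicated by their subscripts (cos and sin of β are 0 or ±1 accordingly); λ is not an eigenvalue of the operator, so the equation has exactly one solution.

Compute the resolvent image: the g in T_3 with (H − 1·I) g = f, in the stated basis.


the image equals g(x) = -2/3 + (3/10)cos x + (1/10)sin x + (12/41)cos 3x + (4/123)sin 3x

write g with unknown coordinates in the stated basis and equate coefficients in (H − 1·I) g = f
solving from the highest basis element down gives g = -2/3 + (3/10)cos x + (1/10)sin x + (12/41)cos 3x + (4/123)sin 3x
check: H g = (3/10)cos x - (9/10)sin x + (12/41)cos 3x - (108/41)sin 3x
so H g − 1·g = 2/3 - sin x - (8/3)sin 3x = f ✓


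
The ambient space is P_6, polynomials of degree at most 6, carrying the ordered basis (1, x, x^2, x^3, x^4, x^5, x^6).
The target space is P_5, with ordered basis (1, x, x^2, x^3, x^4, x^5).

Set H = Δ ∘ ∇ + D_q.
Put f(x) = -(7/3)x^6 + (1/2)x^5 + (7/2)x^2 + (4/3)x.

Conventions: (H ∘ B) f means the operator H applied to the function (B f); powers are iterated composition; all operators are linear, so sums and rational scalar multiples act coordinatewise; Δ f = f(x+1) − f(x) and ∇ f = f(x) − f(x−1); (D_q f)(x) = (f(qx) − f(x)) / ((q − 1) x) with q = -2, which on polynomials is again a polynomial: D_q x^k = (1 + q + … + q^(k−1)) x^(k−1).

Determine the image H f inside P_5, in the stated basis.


∇ f = -14x^5 + (75/2)x^4 - (155/3)x^3 + 40x^2 - (19/2)x + 2/3
Δ ∇ f = -70x^4 + 10x^3 - 70x^2 + 5x + 7/3
D_q f = 49x^5 + (11/2)x^4 - (7/2)x + 4/3
(Δ ∘ ∇ + D_q) f = 49x^5 - (129/2)x^4 + 10x^3 - 70x^2 + (3/2)x + 11/3

the image equals g(x) = 49x^5 - (129/2)x^4 + 10x^3 - 70x^2 + (3/2)x + 11/3


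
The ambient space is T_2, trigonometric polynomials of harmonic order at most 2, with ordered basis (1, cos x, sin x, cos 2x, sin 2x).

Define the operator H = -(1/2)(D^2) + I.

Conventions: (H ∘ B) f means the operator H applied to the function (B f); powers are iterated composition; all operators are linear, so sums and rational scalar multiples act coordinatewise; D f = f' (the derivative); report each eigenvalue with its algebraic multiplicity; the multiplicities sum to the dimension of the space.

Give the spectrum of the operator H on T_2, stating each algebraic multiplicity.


image of 1: 1
image of cos x: (3/2)cos x
image of sin x: (3/2)sin x
image of cos 2x: 3cos 2x
image of sin 2x: 3sin 2x
the matrix is diagonal; its diagonal is (1, 3/2, 3/2, 3, 3)
for a triangular matrix the eigenvalues are the diagonal entries, with algebraic multiplicity their repetition count

λ = 1 (multiplicity 1), λ = 3/2 (multiplicity 2), λ = 3 (multiplicity 2)


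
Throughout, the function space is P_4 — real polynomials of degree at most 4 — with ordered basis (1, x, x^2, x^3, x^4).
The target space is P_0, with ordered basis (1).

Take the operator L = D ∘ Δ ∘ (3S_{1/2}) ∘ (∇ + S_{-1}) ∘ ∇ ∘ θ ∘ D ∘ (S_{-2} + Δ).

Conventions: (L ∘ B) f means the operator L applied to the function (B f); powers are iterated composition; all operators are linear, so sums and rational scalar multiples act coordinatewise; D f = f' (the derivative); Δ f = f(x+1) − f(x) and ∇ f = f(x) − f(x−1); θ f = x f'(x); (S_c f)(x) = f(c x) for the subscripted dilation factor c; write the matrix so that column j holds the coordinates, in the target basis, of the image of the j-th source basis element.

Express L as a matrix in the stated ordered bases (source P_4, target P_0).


image of 1: 0
image of x: 0
image of x^2: 0
image of x^3: 0
image of x^4: 864
each image's coordinates form column j of the matrix

the matrix is [[0, 0, 0, 0, 864]] (rows listed top to bottom)


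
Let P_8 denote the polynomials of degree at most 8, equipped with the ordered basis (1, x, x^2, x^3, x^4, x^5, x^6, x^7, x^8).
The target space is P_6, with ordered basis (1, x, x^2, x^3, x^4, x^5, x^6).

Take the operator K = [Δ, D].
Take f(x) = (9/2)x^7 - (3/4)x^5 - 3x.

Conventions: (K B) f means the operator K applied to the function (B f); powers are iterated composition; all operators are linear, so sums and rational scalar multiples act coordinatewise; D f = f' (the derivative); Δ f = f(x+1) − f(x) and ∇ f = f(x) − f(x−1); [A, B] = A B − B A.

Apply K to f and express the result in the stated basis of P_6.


D f = (63/2)x^6 - (15/4)x^4 - 3
Δ D f = 189x^5 + (945/2)x^4 + 615x^3 + 450x^2 + 174x + 111/4
Δ f = (63/2)x^6 + (189/2)x^5 + (615/4)x^4 + 150x^3 + 87x^2 + (111/4)x + 3/4
D Δ f = 189x^5 + (945/2)x^4 + 615x^3 + 450x^2 + 174x + 111/4
[Δ, D] f = 0

the result is g(x) = 0


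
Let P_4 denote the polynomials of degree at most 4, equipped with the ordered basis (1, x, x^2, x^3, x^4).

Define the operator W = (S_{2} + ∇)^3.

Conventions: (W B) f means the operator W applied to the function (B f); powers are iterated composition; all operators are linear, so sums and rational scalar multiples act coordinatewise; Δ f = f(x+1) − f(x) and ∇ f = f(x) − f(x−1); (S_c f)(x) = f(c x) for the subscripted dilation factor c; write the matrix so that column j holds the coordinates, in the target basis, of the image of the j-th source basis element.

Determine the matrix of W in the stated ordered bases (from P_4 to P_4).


image of 1: 1
image of x: 8x + 7
image of x^2: 64x^2 + 56x - 7
image of x^3: 512x^3 + 336x^2 - 168x + 7
image of x^4: 4096x^4 + 1792x^3 - 1680x^2 + 616x - 7
each image's coordinates form column j of the matrix

the matrix is [[1, 7, -7, 7, -7]; [0, 8, 56, -168, 616]; [0, 0, 64, 336, -1680]; [0, 0, 0, 512, 1792]; [0, 0, 0, 0, 4096]] (rows listed top to bottom)


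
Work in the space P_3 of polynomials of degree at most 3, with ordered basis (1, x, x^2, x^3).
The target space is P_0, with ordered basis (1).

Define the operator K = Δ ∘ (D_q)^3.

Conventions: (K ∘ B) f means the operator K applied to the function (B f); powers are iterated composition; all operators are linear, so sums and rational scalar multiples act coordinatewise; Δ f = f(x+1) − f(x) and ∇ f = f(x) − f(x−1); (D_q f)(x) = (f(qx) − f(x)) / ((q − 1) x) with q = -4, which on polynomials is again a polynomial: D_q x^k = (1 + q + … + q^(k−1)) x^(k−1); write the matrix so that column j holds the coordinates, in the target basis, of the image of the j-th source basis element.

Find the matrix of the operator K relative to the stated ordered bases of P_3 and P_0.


image of 1: 0
image of x: 0
image of x^2: 0
image of x^3: 0
each image's coordinates form column j of the matrix

the matrix is [[0, 0, 0, 0]] (rows listed top to bottom)


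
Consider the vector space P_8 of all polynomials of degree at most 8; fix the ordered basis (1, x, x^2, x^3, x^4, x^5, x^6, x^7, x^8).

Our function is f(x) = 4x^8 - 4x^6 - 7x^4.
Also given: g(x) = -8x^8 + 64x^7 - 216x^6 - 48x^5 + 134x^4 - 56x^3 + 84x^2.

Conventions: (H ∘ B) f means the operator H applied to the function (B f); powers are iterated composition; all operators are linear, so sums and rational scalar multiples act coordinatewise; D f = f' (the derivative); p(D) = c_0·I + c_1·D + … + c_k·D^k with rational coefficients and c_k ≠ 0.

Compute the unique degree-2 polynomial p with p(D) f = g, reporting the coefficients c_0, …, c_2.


c_0 = -2, c_1 = 2, c_2 = -1

D^0 f = 4x^8 - 4x^6 - 7x^4
D^1 f = 32x^7 - 24x^5 - 28x^3
D^2 f = 224x^6 - 120x^4 - 84x^2
matching coefficients of g against c_0 f + c_1 Df + … from the top degree down determines the c_i
solution: c_0 = -2, c_1 = 2, c_2 = -1


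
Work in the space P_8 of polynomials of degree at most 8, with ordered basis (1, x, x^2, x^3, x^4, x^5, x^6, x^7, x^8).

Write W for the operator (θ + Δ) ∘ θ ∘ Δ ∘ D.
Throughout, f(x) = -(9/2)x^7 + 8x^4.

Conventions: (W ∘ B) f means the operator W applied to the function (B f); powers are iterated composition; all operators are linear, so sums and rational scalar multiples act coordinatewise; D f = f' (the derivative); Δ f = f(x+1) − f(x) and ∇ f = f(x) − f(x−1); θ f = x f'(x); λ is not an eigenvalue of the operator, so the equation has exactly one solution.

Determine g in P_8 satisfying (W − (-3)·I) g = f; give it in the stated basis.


write g with unknown coordinates in the stated basis and equate coefficients in (W − (-3)·I) g = f
solving from the highest basis element down gives g = -(3/2)x^7 + 525x^5 + (4103/3)x^4 - 28980x^3 - (213698/3)x^2 - (69502/3)x + 17699
check: W g = -1575x^5 - 4095x^4 + 86940x^3 + 213698x^2 + 69502x - 53097
so W g − (-3)·g = -(9/2)x^7 + 8x^4 = f ✓

the result is g(x) = -(3/2)x^7 + 525x^5 + (4103/3)x^4 - 28980x^3 - (213698/3)x^2 - (69502/3)x + 17699


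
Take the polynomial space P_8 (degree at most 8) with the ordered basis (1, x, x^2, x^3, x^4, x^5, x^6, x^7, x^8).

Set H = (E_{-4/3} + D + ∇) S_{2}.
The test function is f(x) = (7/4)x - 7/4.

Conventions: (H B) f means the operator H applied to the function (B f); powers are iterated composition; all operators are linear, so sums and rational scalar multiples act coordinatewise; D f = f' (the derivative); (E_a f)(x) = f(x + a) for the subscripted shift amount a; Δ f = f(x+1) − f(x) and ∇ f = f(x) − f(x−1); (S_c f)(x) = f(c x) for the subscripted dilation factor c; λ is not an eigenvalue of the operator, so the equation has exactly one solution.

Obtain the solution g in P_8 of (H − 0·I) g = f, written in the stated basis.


write g with unknown coordinates in the stated basis and equate coefficients in (H − 0·I) g = f
solving from the highest basis element down gives g = (7/8)x - 35/12
check: H g = (7/4)x - 7/4
so H g − 0·g = (7/4)x - 7/4 = f ✓

the image equals g(x) = (7/8)x - 35/12


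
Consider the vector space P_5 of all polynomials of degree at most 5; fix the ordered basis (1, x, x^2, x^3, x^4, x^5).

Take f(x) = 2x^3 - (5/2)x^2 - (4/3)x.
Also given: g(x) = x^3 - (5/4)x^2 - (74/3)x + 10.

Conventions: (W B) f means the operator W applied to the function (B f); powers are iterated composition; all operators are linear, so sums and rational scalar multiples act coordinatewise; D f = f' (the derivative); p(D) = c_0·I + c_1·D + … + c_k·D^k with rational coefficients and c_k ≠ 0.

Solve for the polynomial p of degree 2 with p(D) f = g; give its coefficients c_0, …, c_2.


c_0 = 1/2, c_1 = 0, c_2 = -2

D^0 f = 2x^3 - (5/2)x^2 - (4/3)x
D^1 f = 6x^2 - 5x - 4/3
D^2 f = 12x - 5
matching coefficients of g against c_0 f + c_1 Df + … from the top degree down determines the c_i
solution: c_0 = 1/2, c_1 = 0, c_2 = -2


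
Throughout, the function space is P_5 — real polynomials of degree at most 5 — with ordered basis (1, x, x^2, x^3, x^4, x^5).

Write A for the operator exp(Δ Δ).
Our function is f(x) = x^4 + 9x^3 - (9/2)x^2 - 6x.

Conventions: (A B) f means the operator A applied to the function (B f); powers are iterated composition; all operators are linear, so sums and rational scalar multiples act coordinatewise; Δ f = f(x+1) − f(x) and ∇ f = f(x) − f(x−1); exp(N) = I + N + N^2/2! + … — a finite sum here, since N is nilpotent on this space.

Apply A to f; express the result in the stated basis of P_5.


order-1 term: 12x^2 + 78x + 59
order-2 term: 12
the series for exp(Δ Δ) f terminates at order 2
exp(Δ Δ) f = x^4 + 9x^3 + (15/2)x^2 + 72x + 71

the result is g(x) = x^4 + 9x^3 + (15/2)x^2 + 72x + 71


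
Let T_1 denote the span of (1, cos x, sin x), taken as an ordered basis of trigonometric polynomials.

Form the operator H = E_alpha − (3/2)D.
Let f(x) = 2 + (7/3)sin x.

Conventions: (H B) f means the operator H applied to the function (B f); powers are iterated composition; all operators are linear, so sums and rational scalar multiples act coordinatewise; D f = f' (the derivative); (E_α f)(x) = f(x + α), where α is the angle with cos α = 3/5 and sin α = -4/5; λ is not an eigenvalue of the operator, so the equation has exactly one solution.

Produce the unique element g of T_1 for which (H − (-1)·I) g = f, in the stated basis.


g(x) = 1 + (322/471)cos x + (224/471)sin x

write g with unknown coordinates in the stated basis and equate coefficients in (H − (-1)·I) g = f
solving from the highest basis element down gives g = 1 + (322/471)cos x + (224/471)sin x
check: H g = 1 - (322/471)cos x + (875/471)sin x
so H g − (-1)·g = 2 + (7/3)sin x = f ✓


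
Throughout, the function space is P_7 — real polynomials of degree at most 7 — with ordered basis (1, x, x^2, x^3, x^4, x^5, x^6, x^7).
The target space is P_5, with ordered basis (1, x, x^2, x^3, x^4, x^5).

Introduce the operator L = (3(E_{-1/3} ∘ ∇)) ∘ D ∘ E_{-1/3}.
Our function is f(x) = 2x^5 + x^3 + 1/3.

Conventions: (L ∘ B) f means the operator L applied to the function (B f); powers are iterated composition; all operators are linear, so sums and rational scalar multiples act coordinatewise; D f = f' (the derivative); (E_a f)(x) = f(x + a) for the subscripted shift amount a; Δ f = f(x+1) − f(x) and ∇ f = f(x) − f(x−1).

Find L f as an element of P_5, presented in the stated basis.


E_{-1/3} f = 2x^5 - (10/3)x^4 + (29/9)x^3 - (47/27)x^2 + (37/81)x + 70/243
D E_{-1/3} f = 10x^4 - (40/3)x^3 + (29/3)x^2 - (94/27)x + 37/81
∇ (D ∘ E_{-1/3}) f = 40x^3 - 100x^2 + (298/3)x - 985/27
E_{-1/3} ∇ (D ∘ E_{-1/3}) f = 40x^3 - 140x^2 + (538/3)x - 2219/27
(3(E_{-1/3} ∘ ∇)) (D ∘ E_{-1/3}) f = 120x^3 - 420x^2 + 538x - 2219/9

g(x) = 120x^3 - 420x^2 + 538x - 2219/9
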